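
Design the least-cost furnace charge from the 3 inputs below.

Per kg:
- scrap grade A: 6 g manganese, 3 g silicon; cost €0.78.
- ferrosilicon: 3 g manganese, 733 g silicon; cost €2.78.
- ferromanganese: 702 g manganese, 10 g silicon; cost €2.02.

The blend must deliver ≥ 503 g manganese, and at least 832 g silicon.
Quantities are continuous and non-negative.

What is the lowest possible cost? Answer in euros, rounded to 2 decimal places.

Let x1 = kg of scrap grade A, x2 = kg of ferrosilicon, x3 = kg of ferromanganese.
Minimize 0.78x1 + 2.78x2 + 2.02x3 subject to:
  6x1 + 3x2 + 702x3 ≥ 503   (manganese)
  3x1 + 733x2 + 10x3 ≥ 832   (silicon)
  x1, x2, x3 ≥ 0.
The cheapest feasible vertex uses only ferrosilicon, ferromanganese; scrap grade A is not used. Binding constraints: manganese and silicon.
That vertex is x2 = 1.125, x3 = 0.7117.
Hence cost = 2.78·1.125 + 2.02·0.7117 = €4.5651.

€4.57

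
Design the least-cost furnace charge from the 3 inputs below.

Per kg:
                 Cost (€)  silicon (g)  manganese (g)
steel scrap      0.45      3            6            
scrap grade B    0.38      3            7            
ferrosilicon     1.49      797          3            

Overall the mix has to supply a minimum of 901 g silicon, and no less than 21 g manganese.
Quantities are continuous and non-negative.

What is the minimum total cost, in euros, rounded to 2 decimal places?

€2.63

Let x1 = kg of steel scrap, x2 = kg of scrap grade B, x3 = kg of ferrosilicon.
Minimize 0.45x1 + 0.38x2 + 1.49x3 with:
  3x1 + 3x2 + 797x3 ≥ 901   (silicon)
  6x1 + 7x2 + 3x3 ≥ 21   (manganese)
  x1, x2, x3 ≥ 0.
At the optimum only scrap grade B, ferrosilicon are positive (steel scrap = 0). The silicon and manganese requirements are met with equality.
So scrap grade B = 2.52 kg, ferrosilicon = 1.121 kg.
Hence cost = 0.38·2.52 + 1.49·1.121 = €2.6279.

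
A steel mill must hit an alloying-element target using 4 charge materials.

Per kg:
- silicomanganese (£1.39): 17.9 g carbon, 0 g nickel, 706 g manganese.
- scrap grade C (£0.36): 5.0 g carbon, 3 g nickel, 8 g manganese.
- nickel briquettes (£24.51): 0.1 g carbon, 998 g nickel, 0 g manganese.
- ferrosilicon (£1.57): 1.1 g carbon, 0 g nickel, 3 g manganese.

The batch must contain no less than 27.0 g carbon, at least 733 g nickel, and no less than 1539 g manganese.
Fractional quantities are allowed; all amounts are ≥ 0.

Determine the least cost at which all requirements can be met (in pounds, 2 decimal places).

£21.03

Let x1 = kg of silicomanganese, x2 = kg of scrap grade C, x3 = kg of nickel briquettes, x4 = kg of ferrosilicon.
min 1.39x1 + 0.36x2 + 24.51x3 + 1.57x4 with:
  17.9x1 + 5x2 + 0.1x3 + 1.1x4 ≥ 27   (carbon)
  3x2 + 998x3 ≥ 733   (nickel)
  706x1 + 8x2 + 3x4 ≥ 1539   (manganese)
  x1, x2, x3, x4 ≥ 0.
The cheapest feasible vertex uses only silicomanganese, nickel briquettes; scrap grade C, ferrosilicon are not used. There the nickel and manganese constraints are tight.
So silicomanganese = 2.18 kg, nickel briquettes = 0.7345 kg.
Objective = 1.39·2.18 + 24.51·0.7345 = 21.0328.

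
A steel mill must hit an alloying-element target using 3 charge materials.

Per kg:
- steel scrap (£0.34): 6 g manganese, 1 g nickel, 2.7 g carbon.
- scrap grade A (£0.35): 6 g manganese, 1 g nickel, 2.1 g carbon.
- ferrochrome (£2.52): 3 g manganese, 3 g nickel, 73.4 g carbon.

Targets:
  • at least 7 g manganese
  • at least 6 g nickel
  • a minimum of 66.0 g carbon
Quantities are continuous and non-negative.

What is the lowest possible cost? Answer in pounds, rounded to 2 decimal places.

Let x1 = kg of steel scrap, x2 = kg of scrap grade A, x3 = kg of ferrochrome.
min 0.34x1 + 0.35x2 + 2.52x3 subject to:
  6x1 + 6x2 + 3x3 ≥ 7   (manganese)
  1x1 + 1x2 + 3x3 ≥ 6   (nickel)
  2.7x1 + 2.1x2 + 73.4x3 ≥ 66   (carbon)
  x1, x2, x3 ≥ 0.
The minimum-cost mix takes nothing from scrap grade A — only steel scrap, ferrochrome. The nickel and carbon requirements are met with equality.
That vertex is x1 = 3.712, x3 = 0.7626.
Cost = 0.34·3.712 + 2.52·0.7626 = 3.1838.

£3.18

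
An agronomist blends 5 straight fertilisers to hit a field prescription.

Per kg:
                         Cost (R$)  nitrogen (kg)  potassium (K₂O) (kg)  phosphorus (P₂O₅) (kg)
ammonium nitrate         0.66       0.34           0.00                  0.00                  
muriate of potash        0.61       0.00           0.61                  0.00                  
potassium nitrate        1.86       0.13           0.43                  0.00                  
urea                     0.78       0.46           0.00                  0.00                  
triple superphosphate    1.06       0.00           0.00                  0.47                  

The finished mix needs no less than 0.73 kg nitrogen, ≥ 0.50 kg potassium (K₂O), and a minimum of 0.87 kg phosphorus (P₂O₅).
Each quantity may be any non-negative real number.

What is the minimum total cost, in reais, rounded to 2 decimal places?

R$3.70

Treat it as an LP. Let x1 = kg of ammonium nitrate, x2 = kg of muriate of potash, x3 = kg of potassium nitrate, x4 = kg of urea, x5 = kg of triple superphosphate.
min 0.66x1 + 0.61x2 + 1.86x3 + 0.78x4 + 1.06x5 s.t.:
  0.34x1 + 0.13x3 + 0.46x4 ≥ 0.73   (nitrogen)
  0.61x2 + 0.43x3 ≥ 0.5   (potassium (K₂O))
  0.47x5 ≥ 0.87   (phosphorus (P₂O₅))
  x1, x2, x3, x4, x5 ≥ 0.
At the optimum only muriate of potash, urea, triple superphosphate are positive (ammonium nitrate, potassium nitrate = 0). There the nitrogen, potassium (K₂O), phosphorus (P₂O₅) constraints are tight.
So muriate of potash = 0.8197 kg, urea = 1.587 kg, triple superphosphate = 1.851 kg.
Cost = 0.61·0.8197 + 0.78·1.587 + 1.06·1.851 = 3.6999.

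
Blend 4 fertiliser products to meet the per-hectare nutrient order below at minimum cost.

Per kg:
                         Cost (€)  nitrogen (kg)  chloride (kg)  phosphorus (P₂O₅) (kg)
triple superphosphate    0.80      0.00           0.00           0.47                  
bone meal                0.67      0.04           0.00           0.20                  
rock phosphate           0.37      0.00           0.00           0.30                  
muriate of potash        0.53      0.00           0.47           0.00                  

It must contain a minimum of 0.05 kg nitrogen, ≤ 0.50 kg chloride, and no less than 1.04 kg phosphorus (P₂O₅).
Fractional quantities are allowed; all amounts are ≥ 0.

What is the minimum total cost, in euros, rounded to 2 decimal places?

Treat it as an LP. Let x1 = kg of triple superphosphate, x2 = kg of bone meal, x3 = kg of rock phosphate, x4 = kg of muriate of potash.
Minimise 0.8x1 + 0.67x2 + 0.37x3 + 0.53x4 subject to:
  0.04x2 ≥ 0.05   (nitrogen)
  0.47x4 ≤ 0.5   (chloride)
  0.47x1 + 0.2x2 + 0.3x3 ≥ 1.04   (phosphorus (P₂O₅))
  x1, x2, x3, x4 ≥ 0.
The optimal basis is {bone meal, rock phosphate}; triple superphosphate, muriate of potash drop out. There the nitrogen and phosphorus (P₂O₅) constraints are tight.
That vertex is x2 = 1.25, x3 = 2.633.
Objective = 0.67·1.25 + 0.37·2.633 = 1.8117.

€1.81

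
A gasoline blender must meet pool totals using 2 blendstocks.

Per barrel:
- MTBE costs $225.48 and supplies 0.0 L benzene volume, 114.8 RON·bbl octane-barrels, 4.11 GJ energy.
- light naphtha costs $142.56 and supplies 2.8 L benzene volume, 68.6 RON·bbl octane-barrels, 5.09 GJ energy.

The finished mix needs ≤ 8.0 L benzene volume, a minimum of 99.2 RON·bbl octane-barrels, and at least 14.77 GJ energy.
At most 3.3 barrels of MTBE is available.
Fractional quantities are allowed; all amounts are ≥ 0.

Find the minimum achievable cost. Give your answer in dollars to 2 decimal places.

Treat it as an LP. Let x1 = barrels of MTBE, x2 = barrels of light naphtha.
min 225.48x1 + 142.56x2 subject to:
  2.8x2 ≤ 8   (benzene volume)
  114.8x1 + 68.6x2 ≥ 99.2   (octane-barrels)
  4.11x1 + 5.09x2 ≥ 14.77   (energy)
  x1 ≤ 3.3
  x1, x2 ≥ 0.
Both inputs are positive at the optimum. The benzene volume and energy requirements are met with equality.
Solving gives x1 = 0.0552659, x2 = 2.85714.
Total cost: 225.48·0.0552659 + 142.56·2.85714 = 419.7752.

$419.78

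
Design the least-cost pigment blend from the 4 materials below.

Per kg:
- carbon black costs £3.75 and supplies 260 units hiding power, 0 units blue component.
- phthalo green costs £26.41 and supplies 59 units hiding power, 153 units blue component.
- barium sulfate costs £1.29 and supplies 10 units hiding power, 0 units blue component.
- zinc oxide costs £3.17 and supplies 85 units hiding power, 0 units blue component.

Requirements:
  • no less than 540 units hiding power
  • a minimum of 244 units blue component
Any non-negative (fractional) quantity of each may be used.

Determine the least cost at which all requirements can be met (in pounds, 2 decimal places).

£48.55

This is a linear program. Let x1 = kg of carbon black, x2 = kg of phthalo green, x3 = kg of barium sulfate, x4 = kg of zinc oxide.
Minimize 3.75x1 + 26.41x2 + 1.29x3 + 3.17x4 with:
  260x1 + 59x2 + 10x3 + 85x4 ≥ 540   (hiding power)
  153x2 ≥ 244   (blue component)
  x1, x2, x3, x4 ≥ 0.
The cheapest feasible vertex uses only carbon black, phthalo green; barium sulfate, zinc oxide are not used. The hiding power and blue component requirements are met with equality.
Solving gives x1 = 1.715, x2 = 1.5948.
Objective = 3.75·1.715 + 26.41·1.5948 = 48.5499.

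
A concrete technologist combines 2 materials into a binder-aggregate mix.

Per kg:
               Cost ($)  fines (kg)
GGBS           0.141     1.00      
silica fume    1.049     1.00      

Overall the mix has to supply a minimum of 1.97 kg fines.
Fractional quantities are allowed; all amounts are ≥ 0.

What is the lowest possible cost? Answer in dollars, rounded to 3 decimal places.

Set it up as a linear program. Let x1 = kg of GGBS, x2 = kg of silica fume.
Minimise 0.141x1 + 1.049x2 with:
  1x1 + 1x2 ≥ 1.97   (fines)
  x1, x2 ≥ 0.
The cheapest feasible vertex uses only GGBS; silica fume is not used. The fines requirement is met with equality.
Optimal quantities: GGBS = 1.97 kg.
Objective = 0.141·1.97 = 0.27777.

$0.278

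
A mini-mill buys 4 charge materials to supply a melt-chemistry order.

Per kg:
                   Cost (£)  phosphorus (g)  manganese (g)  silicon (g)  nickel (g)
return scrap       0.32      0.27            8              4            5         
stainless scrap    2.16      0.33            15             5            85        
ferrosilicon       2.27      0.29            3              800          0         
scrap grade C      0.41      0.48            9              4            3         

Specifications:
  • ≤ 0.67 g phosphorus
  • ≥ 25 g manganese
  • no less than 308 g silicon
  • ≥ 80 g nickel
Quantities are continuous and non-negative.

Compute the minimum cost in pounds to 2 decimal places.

Let x1 = kg of return scrap, x2 = kg of stainless scrap, x3 = kg of ferrosilicon, x4 = kg of scrap grade C.
Minimize 0.32x1 + 2.16x2 + 2.27x3 + 0.41x4 with:
  0.27x1 + 0.33x2 + 0.29x3 + 0.48x4 ≤ 0.67   (phosphorus)
  8x1 + 15x2 + 3x3 + 9x4 ≥ 25   (manganese)
  4x1 + 5x2 + 800x3 + 4x4 ≥ 308   (silicon)
  5x1 + 85x2 + 3x4 ≥ 80   (nickel)
  x1, x2, x3, x4 ≥ 0.
The cheapest feasible vertex uses only return scrap, stainless scrap, ferrosilicon; scrap grade C is not used. There the phosphorus, manganese, silicon constraints are tight.
So return scrap = 0.3844 kg, stainless scrap = 1.387 kg, ferrosilicon = 0.3744 kg.
Cost = 0.32·0.3844 + 2.16·1.387 + 2.27·0.3744 = 3.9688.

£3.97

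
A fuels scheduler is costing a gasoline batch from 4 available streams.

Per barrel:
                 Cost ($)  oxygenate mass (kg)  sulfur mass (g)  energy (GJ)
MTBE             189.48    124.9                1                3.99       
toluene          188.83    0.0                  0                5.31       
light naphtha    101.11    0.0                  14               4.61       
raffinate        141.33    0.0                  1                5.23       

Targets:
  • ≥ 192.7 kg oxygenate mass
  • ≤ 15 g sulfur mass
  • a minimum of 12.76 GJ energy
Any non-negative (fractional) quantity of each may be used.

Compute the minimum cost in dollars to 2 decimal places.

Set it up as a linear program. Let x1 = barrels of MTBE, x2 = barrels of toluene, x3 = barrels of light naphtha, x4 = barrels of raffinate.
Minimize 189.48x1 + 188.83x2 + 101.11x3 + 141.33x4 with:
  124.9x1 ≥ 192.7   (oxygenate mass)
  1x1 + 14x3 + 1x4 ≤ 15   (sulfur mass)
  3.99x1 + 5.31x2 + 4.61x3 + 5.23x4 ≥ 12.76   (energy)
  x1, x2, x3, x4 ≥ 0.
The minimum-cost mix takes nothing from toluene — only MTBE, light naphtha, raffinate. The oxygenate mass, sulfur mass, energy requirements are met with equality.
Optimal quantities: MTBE = 1.542834 barrels, light naphtha = 0.9295567 barrels, raffinate = 0.4433719 barrels.
Cost = 189.48·1.542834 + 101.11·0.9295567 + 141.33·0.4433719 = 448.9854.

$448.99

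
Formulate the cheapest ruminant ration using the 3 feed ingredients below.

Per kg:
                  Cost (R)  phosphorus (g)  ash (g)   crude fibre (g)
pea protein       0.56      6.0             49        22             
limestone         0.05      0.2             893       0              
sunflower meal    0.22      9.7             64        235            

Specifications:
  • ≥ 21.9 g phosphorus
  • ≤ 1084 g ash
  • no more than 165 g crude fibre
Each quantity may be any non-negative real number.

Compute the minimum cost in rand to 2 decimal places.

R1.75

Set it up as a linear program. Let x1 = kg of pea protein, x2 = kg of limestone, x3 = kg of sunflower meal.
min 0.56x1 + 0.05x2 + 0.22x3 s.t.:
  6x1 + 0.2x2 + 9.7x3 ≥ 21.9   (phosphorus)
  49x1 + 893x2 + 64x3 ≤ 1084   (ash)
  22x1 + 235x3 ≤ 165   (crude fibre)
  x1, x2, x3 ≥ 0.
The optimal basis is {pea protein, sunflower meal}; limestone drops out. There the phosphorus and crude fibre constraints are tight.
Optimal quantities: pea protein = 2.963 kg, sunflower meal = 0.4247 kg.
Hence cost = 0.56·2.963 + 0.22·0.4247 = R1.7527.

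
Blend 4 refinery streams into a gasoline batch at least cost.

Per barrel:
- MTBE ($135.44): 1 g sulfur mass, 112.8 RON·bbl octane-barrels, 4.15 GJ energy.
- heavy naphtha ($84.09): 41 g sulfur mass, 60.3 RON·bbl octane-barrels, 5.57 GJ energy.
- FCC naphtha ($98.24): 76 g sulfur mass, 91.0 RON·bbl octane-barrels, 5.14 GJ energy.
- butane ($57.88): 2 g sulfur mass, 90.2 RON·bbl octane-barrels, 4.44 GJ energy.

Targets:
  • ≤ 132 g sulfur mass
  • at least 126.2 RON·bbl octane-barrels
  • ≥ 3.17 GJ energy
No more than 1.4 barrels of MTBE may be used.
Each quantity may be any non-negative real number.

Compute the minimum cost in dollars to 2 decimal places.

$80.98

This is a linear program. Let x1 = barrels of MTBE, x2 = barrels of heavy naphtha, x3 = barrels of FCC naphtha, x4 = barrels of butane.
Minimise 135.44x1 + 84.09x2 + 98.24x3 + 57.88x4 s.t.:
  1x1 + 41x2 + 76x3 + 2x4 ≤ 132   (sulfur mass)
  112.8x1 + 60.3x2 + 91x3 + 90.2x4 ≥ 126.2   (octane-barrels)
  4.15x1 + 5.57x2 + 5.14x3 + 4.44x4 ≥ 3.17   (energy)
  x1 ≤ 1.4
  x1, x2, x3, x4 ≥ 0.
At the optimum only butane is positive (MTBE, heavy naphtha, FCC naphtha = 0). Binding constraint: octane-barrels.
So butane = 1.3991 barrels.
Objective = 57.88·1.3991 = 80.9799.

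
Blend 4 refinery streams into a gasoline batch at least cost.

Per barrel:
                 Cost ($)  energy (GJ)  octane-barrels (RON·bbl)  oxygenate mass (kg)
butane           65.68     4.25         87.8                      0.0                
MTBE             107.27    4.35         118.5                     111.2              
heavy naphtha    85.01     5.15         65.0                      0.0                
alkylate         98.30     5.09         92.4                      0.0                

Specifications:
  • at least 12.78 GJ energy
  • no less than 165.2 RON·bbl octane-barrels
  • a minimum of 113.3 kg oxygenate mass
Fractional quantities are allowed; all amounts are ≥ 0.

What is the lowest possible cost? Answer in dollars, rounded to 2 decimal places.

$238.30

Treat it as an LP. Let x1 = barrels of butane, x2 = barrels of MTBE, x3 = barrels of heavy naphtha, x4 = barrels of alkylate.
Minimize 65.68x1 + 107.27x2 + 85.01x3 + 98.3x4 subject to:
  4.25x1 + 4.35x2 + 5.15x3 + 5.09x4 ≥ 12.78   (energy)
  87.8x1 + 118.5x2 + 65x3 + 92.4x4 ≥ 165.2   (octane-barrels)
  111.2x2 ≥ 113.3   (oxygenate mass)
  x1, x2, x3, x4 ≥ 0.
The minimum-cost mix takes nothing from heavy naphtha, alkylate — only butane, MTBE. There the energy and oxygenate mass constraints are tight.
So butane = 1.964 barrels, MTBE = 1.019 barrels.
Total cost: 65.68·1.964 + 107.27·1.019 = 238.3037.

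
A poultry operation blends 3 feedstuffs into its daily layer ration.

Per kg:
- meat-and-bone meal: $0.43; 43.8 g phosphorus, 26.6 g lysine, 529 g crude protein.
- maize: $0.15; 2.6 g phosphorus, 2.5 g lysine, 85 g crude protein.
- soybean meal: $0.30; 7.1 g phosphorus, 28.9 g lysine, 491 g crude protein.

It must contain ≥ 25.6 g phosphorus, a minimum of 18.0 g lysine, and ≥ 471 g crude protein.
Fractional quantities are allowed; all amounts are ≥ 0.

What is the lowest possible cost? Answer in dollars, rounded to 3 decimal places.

$0.343

Set it up as a linear program. Let x1 = kg of meat-and-bone meal, x2 = kg of maize, x3 = kg of soybean meal.
Minimise 0.43x1 + 0.15x2 + 0.3x3 subject to:
  43.8x1 + 2.6x2 + 7.1x3 ≥ 25.6   (phosphorus)
  26.6x1 + 2.5x2 + 28.9x3 ≥ 18   (lysine)
  529x1 + 85x2 + 491x3 ≥ 471   (crude protein)
  x1, x2, x3 ≥ 0.
The minimum-cost mix takes nothing from maize — only meat-and-bone meal, soybean meal. There the phosphorus and crude protein constraints are tight.
So meat-and-bone meal = 0.5197 kg, soybean meal = 0.3993 kg.
Cost = 0.43·0.5197 + 0.3·0.3993 = 0.34326.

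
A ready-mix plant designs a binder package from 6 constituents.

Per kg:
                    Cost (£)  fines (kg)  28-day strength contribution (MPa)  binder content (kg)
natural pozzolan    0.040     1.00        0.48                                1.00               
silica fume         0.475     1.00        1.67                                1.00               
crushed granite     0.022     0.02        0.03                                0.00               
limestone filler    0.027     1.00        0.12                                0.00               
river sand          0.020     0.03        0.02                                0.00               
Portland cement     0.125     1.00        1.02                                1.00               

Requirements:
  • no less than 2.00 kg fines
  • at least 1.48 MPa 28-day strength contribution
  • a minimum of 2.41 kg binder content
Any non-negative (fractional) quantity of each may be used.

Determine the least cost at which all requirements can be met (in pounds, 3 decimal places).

Set it up as a linear program. Let x1 = kg of natural pozzolan, x2 = kg of silica fume, x3 = kg of crushed granite, x4 = kg of limestone filler, x5 = kg of river sand, x6 = kg of Portland cement.
Minimize 0.04x1 + 0.475x2 + 0.022x3 + 0.027x4 + 0.02x5 + 0.125x6 subject to:
  1x1 + 1x2 + 0.02x3 + 1x4 + 0.03x5 + 1x6 ≥ 2   (fines)
  0.48x1 + 1.67x2 + 0.03x3 + 0.12x4 + 0.02x5 + 1.02x6 ≥ 1.48   (28-day strength contribution)
  1x1 + 1x2 + 1x6 ≥ 2.41   (binder content)
  x1, x2, x3, x4, x5, x6 ≥ 0.
The cheapest feasible vertex uses only natural pozzolan; silica fume, crushed granite, limestone filler, river sand, Portland cement are not used. Binding constraint: 28-day strength contribution.
So natural pozzolan = 3.083 kg.
Total cost: 0.04·3.083 = 0.12332.

£0.123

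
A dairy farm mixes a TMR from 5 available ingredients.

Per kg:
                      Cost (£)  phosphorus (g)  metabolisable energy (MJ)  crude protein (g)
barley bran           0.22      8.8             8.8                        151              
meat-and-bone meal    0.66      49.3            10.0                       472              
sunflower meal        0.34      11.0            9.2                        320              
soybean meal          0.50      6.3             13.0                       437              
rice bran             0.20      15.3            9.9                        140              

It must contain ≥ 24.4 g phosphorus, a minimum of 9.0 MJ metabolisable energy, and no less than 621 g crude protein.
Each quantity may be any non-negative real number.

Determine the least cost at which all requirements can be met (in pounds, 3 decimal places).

Let x1 = kg of barley bran, x2 = kg of meat-and-bone meal, x3 = kg of sunflower meal, x4 = kg of soybean meal, x5 = kg of rice bran.
Minimise 0.22x1 + 0.66x2 + 0.34x3 + 0.5x4 + 0.2x5 s.t.:
  8.8x1 + 49.3x2 + 11x3 + 6.3x4 + 15.3x5 ≥ 24.4   (phosphorus)
  8.8x1 + 10x2 + 9.2x3 + 13x4 + 9.9x5 ≥ 9   (metabolisable energy)
  151x1 + 472x2 + 320x3 + 437x4 + 140x5 ≥ 621   (crude protein)
  x1, x2, x3, x4, x5 ≥ 0.
The cheapest feasible vertex uses only meat-and-bone meal, sunflower meal; barley bran, soybean meal, rice bran are not used. There the phosphorus and crude protein constraints are tight.
Solving gives x2 = 0.09231, x3 = 1.804.
Hence cost = 0.66·0.09231 + 0.34·1.804 = £0.67428.

£0.674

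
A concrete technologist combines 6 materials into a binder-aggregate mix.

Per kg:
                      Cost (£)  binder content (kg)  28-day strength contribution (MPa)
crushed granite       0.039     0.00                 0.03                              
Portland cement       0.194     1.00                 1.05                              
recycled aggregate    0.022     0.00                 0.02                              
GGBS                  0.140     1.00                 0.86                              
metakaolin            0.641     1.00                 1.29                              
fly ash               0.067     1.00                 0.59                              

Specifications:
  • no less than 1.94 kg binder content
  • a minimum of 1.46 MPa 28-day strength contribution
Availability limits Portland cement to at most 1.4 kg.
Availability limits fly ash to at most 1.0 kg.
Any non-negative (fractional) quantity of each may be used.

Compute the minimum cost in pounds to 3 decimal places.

This is a linear program. Let x1 = kg of crushed granite, x2 = kg of Portland cement, x3 = kg of recycled aggregate, x4 = kg of GGBS, x5 = kg of metakaolin, x6 = kg of fly ash.
Minimise 0.039x1 + 0.194x2 + 0.022x3 + 0.14x4 + 0.641x5 + 0.067x6 subject to:
  1x2 + 1x4 + 1x5 + 1x6 ≥ 1.94   (binder content)
  0.03x1 + 1.05x2 + 0.02x3 + 0.86x4 + 1.29x5 + 0.59x6 ≥ 1.46   (28-day strength contribution)
  x2 ≤ 1.4
  x6 ≤ 1
  x1, x2, x3, x4, x5, x6 ≥ 0.
The cheapest feasible vertex uses only GGBS, fly ash; crushed granite, Portland cement, recycled aggregate, metakaolin are not used. The 28-day strength contribution and the fly ash cap requirements are met with equality.
That vertex is x4 = 1.012, x6 = 1.
Cost = 0.14·1.012 + 0.067·1 = 0.20868.

£0.209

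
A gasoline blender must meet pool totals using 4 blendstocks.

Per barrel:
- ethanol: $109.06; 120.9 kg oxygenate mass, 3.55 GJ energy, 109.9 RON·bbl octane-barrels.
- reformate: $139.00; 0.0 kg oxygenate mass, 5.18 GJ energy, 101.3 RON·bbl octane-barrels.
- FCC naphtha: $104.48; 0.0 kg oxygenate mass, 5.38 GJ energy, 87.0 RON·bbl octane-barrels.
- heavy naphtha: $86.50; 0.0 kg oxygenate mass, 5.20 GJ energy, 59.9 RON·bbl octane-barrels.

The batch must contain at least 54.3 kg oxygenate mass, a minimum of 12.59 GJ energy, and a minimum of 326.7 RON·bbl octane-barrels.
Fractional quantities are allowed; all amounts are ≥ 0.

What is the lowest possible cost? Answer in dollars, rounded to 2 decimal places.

This is a linear program. Let x1 = barrels of ethanol, x2 = barrels of reformate, x3 = barrels of FCC naphtha, x4 = barrels of heavy naphtha.
Minimise 109.06x1 + 139x2 + 104.48x3 + 86.5x4 subject to:
  120.9x1 ≥ 54.3   (oxygenate mass)
  3.55x1 + 5.18x2 + 5.38x3 + 5.2x4 ≥ 12.59   (energy)
  109.9x1 + 101.3x2 + 87x3 + 59.9x4 ≥ 326.7   (octane-barrels)
  x1, x2, x3, x4 ≥ 0.
The cheapest feasible vertex uses only ethanol, FCC naphtha; reformate, heavy naphtha are not used. Binding constraints: energy and octane-barrels.
Optimal quantities: ethanol = 2.34521 barrels, FCC naphtha = 0.792658 barrels.
Cost = 109.06·2.34521 + 104.48·0.792658 = 338.5855.

$338.59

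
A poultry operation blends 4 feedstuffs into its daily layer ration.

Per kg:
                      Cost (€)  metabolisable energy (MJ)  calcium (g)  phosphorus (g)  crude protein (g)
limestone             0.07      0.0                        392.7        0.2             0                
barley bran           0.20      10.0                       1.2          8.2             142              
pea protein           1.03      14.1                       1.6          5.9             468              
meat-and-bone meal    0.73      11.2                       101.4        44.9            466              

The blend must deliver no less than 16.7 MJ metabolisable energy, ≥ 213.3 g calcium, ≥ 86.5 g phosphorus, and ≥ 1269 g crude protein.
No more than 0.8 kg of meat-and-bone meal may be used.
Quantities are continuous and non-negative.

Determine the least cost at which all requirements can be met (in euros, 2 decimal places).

€1.86

Treat it as an LP. Let x1 = kg of limestone, x2 = kg of barley bran, x3 = kg of pea protein, x4 = kg of meat-and-bone meal.
Minimize 0.07x1 + 0.2x2 + 1.03x3 + 0.73x4 with:
  10x2 + 14.1x3 + 11.2x4 ≥ 16.7   (metabolisable energy)
  392.7x1 + 1.2x2 + 1.6x3 + 101.4x4 ≥ 213.3   (calcium)
  0.2x1 + 8.2x2 + 5.9x3 + 44.9x4 ≥ 86.5   (phosphorus)
  142x2 + 468x3 + 466x4 ≥ 1269   (crude protein)
  x4 ≤ 0.8
  x1, x2, x3, x4 ≥ 0.
The minimum-cost mix takes nothing from pea protein — only limestone, barley bran, meat-and-bone meal. There the calcium, phosphorus, crude protein constraints are tight.
That vertex is x1 = 0.3344, x2 = 6.537, x4 = 0.7311.
Total cost: 0.07·0.3344 + 0.2·6.537 + 0.73·0.7311 = 1.8645.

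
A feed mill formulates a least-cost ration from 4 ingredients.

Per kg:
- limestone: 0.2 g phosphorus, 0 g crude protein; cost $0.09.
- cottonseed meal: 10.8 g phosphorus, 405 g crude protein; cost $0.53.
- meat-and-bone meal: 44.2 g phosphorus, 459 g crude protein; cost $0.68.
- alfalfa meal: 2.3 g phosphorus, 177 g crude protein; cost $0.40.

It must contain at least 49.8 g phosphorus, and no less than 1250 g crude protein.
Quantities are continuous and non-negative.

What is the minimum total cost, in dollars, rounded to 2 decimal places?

$1.68

Treat it as an LP. Let x1 = kg of limestone, x2 = kg of cottonseed meal, x3 = kg of meat-and-bone meal, x4 = kg of alfalfa meal.
Minimise 0.09x1 + 0.53x2 + 0.68x3 + 0.4x4 with:
  0.2x1 + 10.8x2 + 44.2x3 + 2.3x4 ≥ 49.8   (phosphorus)
  405x2 + 459x3 + 177x4 ≥ 1250   (crude protein)
  x1, x2, x3, x4 ≥ 0.
At the optimum only cottonseed meal, meat-and-bone meal are positive (limestone, alfalfa meal = 0). The phosphorus and crude protein requirements are met with equality.
Solving gives x2 = 2.502, x3 = 0.5152.
Hence cost = 0.53·2.502 + 0.68·0.5152 = $1.6764.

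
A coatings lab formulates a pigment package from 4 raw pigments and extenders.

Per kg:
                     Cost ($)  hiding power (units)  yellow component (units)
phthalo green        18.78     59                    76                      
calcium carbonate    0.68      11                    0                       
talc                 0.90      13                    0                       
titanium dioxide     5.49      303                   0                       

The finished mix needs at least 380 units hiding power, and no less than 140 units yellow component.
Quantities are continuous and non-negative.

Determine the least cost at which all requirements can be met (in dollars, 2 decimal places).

$39.51

Let x1 = kg of phthalo green, x2 = kg of calcium carbonate, x3 = kg of talc, x4 = kg of titanium dioxide.
Minimise 18.78x1 + 0.68x2 + 0.9x3 + 5.49x4 with:
  59x1 + 11x2 + 13x3 + 303x4 ≥ 380   (hiding power)
  76x1 ≥ 140   (yellow component)
  x1, x2, x3, x4 ≥ 0.
The minimum-cost mix takes nothing from calcium carbonate, talc — only phthalo green, titanium dioxide. The hiding power and yellow component requirements are met with equality.
Solving gives x1 = 1.842, x4 = 0.8954.
Cost = 18.78·1.842 + 5.49·0.8954 = 39.5085.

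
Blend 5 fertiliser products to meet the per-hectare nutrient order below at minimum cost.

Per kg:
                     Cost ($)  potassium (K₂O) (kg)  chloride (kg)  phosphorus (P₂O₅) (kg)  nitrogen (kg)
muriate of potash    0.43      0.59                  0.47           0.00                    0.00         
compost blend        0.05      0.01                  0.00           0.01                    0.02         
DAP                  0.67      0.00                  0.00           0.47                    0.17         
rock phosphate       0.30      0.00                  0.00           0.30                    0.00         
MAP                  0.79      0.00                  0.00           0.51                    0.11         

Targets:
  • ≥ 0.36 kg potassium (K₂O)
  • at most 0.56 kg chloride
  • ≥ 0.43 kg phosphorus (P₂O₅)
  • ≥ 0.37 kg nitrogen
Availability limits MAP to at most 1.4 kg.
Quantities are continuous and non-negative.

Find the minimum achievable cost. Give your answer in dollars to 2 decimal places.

$1.25

Let x1 = kg of muriate of potash, x2 = kg of compost blend, x3 = kg of DAP, x4 = kg of rock phosphate, x5 = kg of MAP.
Minimise 0.43x1 + 0.05x2 + 0.67x3 + 0.3x4 + 0.79x5 with:
  0.59x1 + 0.01x2 ≥ 0.36   (potassium (K₂O))
  0.47x1 ≤ 0.56   (chloride)
  0.01x2 + 0.47x3 + 0.3x4 + 0.51x5 ≥ 0.43   (phosphorus (P₂O₅))
  0.02x2 + 0.17x3 + 0.11x5 ≥ 0.37   (nitrogen)
  x5 ≤ 1.4
  x1, x2, x3, x4, x5 ≥ 0.
The minimum-cost mix takes nothing from rock phosphate, MAP — only muriate of potash, compost blend, DAP. Binding constraints: potassium (K₂O), phosphorus (P₂O₅), nitrogen.
That vertex is x1 = 0.3883, x2 = 13.09, x3 = 0.6364.
Cost = 0.43·0.3883 + 0.05·13.09 + 0.67·0.6364 = 1.2479.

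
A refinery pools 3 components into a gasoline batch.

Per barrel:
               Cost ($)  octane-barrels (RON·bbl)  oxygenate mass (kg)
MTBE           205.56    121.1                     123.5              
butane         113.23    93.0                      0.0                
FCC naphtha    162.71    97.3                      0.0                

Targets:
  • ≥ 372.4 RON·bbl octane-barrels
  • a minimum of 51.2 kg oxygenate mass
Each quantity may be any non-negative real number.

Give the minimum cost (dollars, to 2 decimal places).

This is a linear program. Let x1 = barrels of MTBE, x2 = barrels of butane, x3 = barrels of FCC naphtha.
min 205.56x1 + 113.23x2 + 162.71x3 subject to:
  121.1x1 + 93x2 + 97.3x3 ≥ 372.4   (octane-barrels)
  123.5x1 ≥ 51.2   (oxygenate mass)
  x1, x2, x3 ≥ 0.
The cheapest feasible vertex uses only MTBE, butane; FCC naphtha is not used. Binding constraints: octane-barrels and oxygenate mass.
So MTBE = 0.41457 barrels, butane = 3.4645 barrels.
Hence cost = 205.56·0.41457 + 113.23·3.4645 = $477.5043.

$477.50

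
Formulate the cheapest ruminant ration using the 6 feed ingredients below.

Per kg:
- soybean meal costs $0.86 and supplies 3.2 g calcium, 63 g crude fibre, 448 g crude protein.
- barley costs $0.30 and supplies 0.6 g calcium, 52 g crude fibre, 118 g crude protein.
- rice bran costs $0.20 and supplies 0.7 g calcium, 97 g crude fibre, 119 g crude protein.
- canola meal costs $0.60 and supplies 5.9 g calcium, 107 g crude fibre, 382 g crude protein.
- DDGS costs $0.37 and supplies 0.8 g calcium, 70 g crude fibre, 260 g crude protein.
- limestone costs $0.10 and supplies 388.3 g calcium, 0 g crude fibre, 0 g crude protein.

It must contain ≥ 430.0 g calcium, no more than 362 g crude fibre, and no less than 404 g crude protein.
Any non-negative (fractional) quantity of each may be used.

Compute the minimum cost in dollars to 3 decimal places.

Let x1 = kg of soybean meal, x2 = kg of barley, x3 = kg of rice bran, x4 = kg of canola meal, x5 = kg of DDGS, x6 = kg of limestone.
Minimise 0.86x1 + 0.3x2 + 0.2x3 + 0.6x4 + 0.37x5 + 0.1x6 with:
  3.2x1 + 0.6x2 + 0.7x3 + 5.9x4 + 0.8x5 + 388.3x6 ≥ 430   (calcium)
  63x1 + 52x2 + 97x3 + 107x4 + 70x5 ≤ 362   (crude fibre)
  448x1 + 118x2 + 119x3 + 382x4 + 260x5 ≥ 404   (crude protein)
  x1, x2, x3, x4, x5, x6 ≥ 0.
The optimal basis is {DDGS, limestone}; soybean meal, barley, rice bran, canola meal drop out. There the calcium and crude protein constraints are tight.
Optimal quantities: DDGS = 1.554 kg, limestone = 1.104 kg.
Total cost: 0.37·1.554 + 0.1·1.104 = 0.68538.

$0.685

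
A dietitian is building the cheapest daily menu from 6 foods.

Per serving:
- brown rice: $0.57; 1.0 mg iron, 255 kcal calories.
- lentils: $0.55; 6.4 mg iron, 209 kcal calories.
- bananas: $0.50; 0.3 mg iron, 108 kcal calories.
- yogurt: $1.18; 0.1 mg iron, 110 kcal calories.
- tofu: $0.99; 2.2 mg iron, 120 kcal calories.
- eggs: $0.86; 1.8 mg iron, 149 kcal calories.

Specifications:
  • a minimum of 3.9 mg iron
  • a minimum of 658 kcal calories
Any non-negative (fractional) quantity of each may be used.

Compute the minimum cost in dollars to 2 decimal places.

$1.49

Let x1 = servings of brown rice, x2 = servings of lentils, x3 = servings of bananas, x4 = servings of yogurt, x5 = servings of tofu, x6 = servings of eggs.
min 0.57x1 + 0.55x2 + 0.5x3 + 1.18x4 + 0.99x5 + 0.86x6 s.t.:
  1x1 + 6.4x2 + 0.3x3 + 0.1x4 + 2.2x5 + 1.8x6 ≥ 3.9   (iron)
  255x1 + 209x2 + 108x3 + 110x4 + 120x5 + 149x6 ≥ 658   (calories)
  x1, x2, x3, x4, x5, x6 ≥ 0.
The cheapest feasible vertex uses only brown rice, lentils; bananas, yogurt, tofu, eggs are not used. The iron and calories requirements are met with equality.
That vertex is x1 = 2.387, x2 = 0.2365.
Cost = 0.57·2.387 + 0.55·0.2365 = 1.4907.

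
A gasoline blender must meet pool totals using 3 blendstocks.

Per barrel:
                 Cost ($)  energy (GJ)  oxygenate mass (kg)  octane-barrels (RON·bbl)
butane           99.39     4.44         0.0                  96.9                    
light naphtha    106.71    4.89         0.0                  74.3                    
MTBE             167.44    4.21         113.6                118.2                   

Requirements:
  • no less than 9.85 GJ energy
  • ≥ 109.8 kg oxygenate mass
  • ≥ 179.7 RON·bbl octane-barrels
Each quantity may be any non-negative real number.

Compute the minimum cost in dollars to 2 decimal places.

$287.99

Let x1 = barrels of butane, x2 = barrels of light naphtha, x3 = barrels of MTBE.
Minimise 99.39x1 + 106.71x2 + 167.44x3 with:
  4.44x1 + 4.89x2 + 4.21x3 ≥ 9.85   (energy)
  113.6x3 ≥ 109.8   (oxygenate mass)
  96.9x1 + 74.3x2 + 118.2x3 ≥ 179.7   (octane-barrels)
  x1, x2, x3 ≥ 0.
The minimum-cost mix takes nothing from butane — only light naphtha, MTBE. There the energy and oxygenate mass constraints are tight.
Optimal quantities: light naphtha = 1.1822 barrels, MTBE = 0.96655 barrels.
Cost = 106.71·1.1822 + 167.44·0.96655 = 287.9917.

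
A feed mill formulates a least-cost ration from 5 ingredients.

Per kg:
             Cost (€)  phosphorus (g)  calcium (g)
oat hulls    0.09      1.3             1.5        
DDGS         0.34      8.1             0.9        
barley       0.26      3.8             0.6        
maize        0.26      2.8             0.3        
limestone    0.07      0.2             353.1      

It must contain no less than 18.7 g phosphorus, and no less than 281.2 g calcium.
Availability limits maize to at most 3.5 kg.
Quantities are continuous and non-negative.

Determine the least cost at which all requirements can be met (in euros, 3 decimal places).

Set it up as a linear program. Let x1 = kg of oat hulls, x2 = kg of DDGS, x3 = kg of barley, x4 = kg of maize, x5 = kg of limestone.
min 0.09x1 + 0.34x2 + 0.26x3 + 0.26x4 + 0.07x5 s.t.:
  1.3x1 + 8.1x2 + 3.8x3 + 2.8x4 + 0.2x5 ≥ 18.7   (phosphorus)
  1.5x1 + 0.9x2 + 0.6x3 + 0.3x4 + 353.1x5 ≥ 281.2   (calcium)
  x4 ≤ 3.5
  x1, x2, x3, x4, x5 ≥ 0.
The cheapest feasible vertex uses only DDGS, limestone; oat hulls, barley, maize are not used. There the phosphorus and calcium constraints are tight.
Solving gives x2 = 2.289, x5 = 0.7905.
Objective = 0.34·2.289 + 0.07·0.7905 = 0.83360.

€0.834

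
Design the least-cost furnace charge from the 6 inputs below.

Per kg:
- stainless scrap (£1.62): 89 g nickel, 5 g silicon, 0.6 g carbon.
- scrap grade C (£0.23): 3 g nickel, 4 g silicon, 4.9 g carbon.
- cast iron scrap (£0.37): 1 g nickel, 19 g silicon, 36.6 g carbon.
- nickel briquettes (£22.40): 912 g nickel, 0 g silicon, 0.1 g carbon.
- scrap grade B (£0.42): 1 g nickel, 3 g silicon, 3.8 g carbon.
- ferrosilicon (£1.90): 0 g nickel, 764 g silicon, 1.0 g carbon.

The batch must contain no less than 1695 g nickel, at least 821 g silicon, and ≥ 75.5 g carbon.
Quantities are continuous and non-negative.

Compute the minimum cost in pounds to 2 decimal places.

This is a linear program. Let x1 = kg of stainless scrap, x2 = kg of scrap grade C, x3 = kg of cast iron scrap, x4 = kg of nickel briquettes, x5 = kg of scrap grade B, x6 = kg of ferrosilicon.
Minimize 1.62x1 + 0.23x2 + 0.37x3 + 22.4x4 + 0.42x5 + 1.9x6 subject to:
  89x1 + 3x2 + 1x3 + 912x4 + 1x5 ≥ 1695   (nickel)
  5x1 + 4x2 + 19x3 + 3x5 + 764x6 ≥ 821   (silicon)
  0.6x1 + 4.9x2 + 36.6x3 + 0.1x4 + 3.8x5 + 1x6 ≥ 75.5   (carbon)
  x1, x2, x3, x4, x5, x6 ≥ 0.
The cheapest feasible vertex uses only stainless scrap, cast iron scrap, ferrosilicon; scrap grade C, nickel briquettes, scrap grade B are not used. The nickel, silicon, carbon requirements are met with equality.
Optimal quantities: stainless scrap = 19.026 kg, cast iron scrap = 1.7262 kg, ferrosilicon = 0.90717 kg.
Total cost: 1.62·19.026 + 0.37·1.7262 + 1.9·0.90717 = 33.1844.

£33.18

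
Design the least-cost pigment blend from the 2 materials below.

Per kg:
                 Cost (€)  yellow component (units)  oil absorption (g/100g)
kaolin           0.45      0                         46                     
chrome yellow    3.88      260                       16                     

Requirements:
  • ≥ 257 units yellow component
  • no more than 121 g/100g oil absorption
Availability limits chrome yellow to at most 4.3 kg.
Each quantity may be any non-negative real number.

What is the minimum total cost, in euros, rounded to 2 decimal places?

€3.84

Set it up as a linear program. Let x1 = kg of kaolin, x2 = kg of chrome yellow.
Minimize 0.45x1 + 3.88x2 subject to:
  260x2 ≥ 257   (yellow component)
  46x1 + 16x2 ≤ 121   (oil absorption)
  x2 ≤ 4.3
  x1, x2 ≥ 0.
The minimum-cost mix takes nothing from kaolin — only chrome yellow. The yellow component requirement is met with equality.
Solving gives x2 = 0.9885.
Hence cost = 3.88·0.9885 = €3.8354.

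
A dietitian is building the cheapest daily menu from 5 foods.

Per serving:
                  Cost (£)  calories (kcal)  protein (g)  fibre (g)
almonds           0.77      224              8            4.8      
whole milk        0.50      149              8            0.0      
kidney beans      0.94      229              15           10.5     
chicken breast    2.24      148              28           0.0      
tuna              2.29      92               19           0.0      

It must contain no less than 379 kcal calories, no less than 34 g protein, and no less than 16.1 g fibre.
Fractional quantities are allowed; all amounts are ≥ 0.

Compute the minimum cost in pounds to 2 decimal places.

Let x1 = servings of almonds, x2 = servings of whole milk, x3 = servings of kidney beans, x4 = servings of chicken breast, x5 = servings of tuna.
min 0.77x1 + 0.5x2 + 0.94x3 + 2.24x4 + 2.29x5 s.t.:
  224x1 + 149x2 + 229x3 + 148x4 + 92x5 ≥ 379   (calories)
  8x1 + 8x2 + 15x3 + 28x4 + 19x5 ≥ 34   (protein)
  4.8x1 + 10.5x3 ≥ 16.1   (fibre)
  x1, x2, x3, x4, x5 ≥ 0.
The cheapest feasible vertex uses only whole milk, kidney beans; almonds, chicken breast, tuna are not used. There the protein and fibre constraints are tight.
Optimal quantities: whole milk = 1.375 servings, kidney beans = 1.533 servings.
Total cost: 0.5·1.375 + 0.94·1.533 = 2.1285.

£2.13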